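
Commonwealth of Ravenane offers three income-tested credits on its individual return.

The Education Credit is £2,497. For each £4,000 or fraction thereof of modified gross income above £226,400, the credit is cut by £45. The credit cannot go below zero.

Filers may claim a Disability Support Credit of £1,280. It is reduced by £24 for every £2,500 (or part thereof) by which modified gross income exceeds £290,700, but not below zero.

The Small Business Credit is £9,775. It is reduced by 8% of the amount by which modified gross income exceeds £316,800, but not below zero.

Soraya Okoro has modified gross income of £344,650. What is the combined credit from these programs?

£9,446

Education Credit: income exceeds £226,400 by £118,250, which is 30 full-or-partial £4,000 increments; reduction = 30 × £45 = £1,350, leaving £1,147.
Disability Support Credit: income exceeds £290,700 by £53,950, which is 22 full-or-partial £2,500 increments; reduction = 22 × £24 = £528, leaving £752.
Small Business Credit: 8% of the £27,850 excess over £316,800 is £2,228; credit = £9,775 − £2,228 = £7,547.
Total: £1,147 + £752 + £7,547 = £9,446.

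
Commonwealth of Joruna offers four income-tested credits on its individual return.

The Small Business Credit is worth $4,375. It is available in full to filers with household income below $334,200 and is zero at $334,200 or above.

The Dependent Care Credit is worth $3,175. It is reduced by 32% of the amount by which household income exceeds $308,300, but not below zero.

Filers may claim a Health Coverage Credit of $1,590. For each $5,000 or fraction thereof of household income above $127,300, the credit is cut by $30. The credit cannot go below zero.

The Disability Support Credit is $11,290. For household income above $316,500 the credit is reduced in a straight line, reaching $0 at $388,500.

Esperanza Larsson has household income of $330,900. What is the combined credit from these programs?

$13,767

Small Business Credit: $330,900 is below the $334,200 cutoff, so the full $4,375 applies.
Dependent Care Credit: 32% of the $22,600 excess over $308,300 is $7,232 ≥ base, so the credit is $0.
Health Coverage Credit: income exceeds $127,300 by $203,600, which is 41 full-or-partial $5,000 increments; reduction = 41 × $30 = $1,230, leaving $360.
Disability Support Credit: $330,900 is $14,400 into a $72,000 phase-out range, leaving 57,600/72,000 of the credit: $11,290 × 57,600/72,000 = $9,032.
Total: $4,375 + $0 + $360 + $9,032 = $13,767.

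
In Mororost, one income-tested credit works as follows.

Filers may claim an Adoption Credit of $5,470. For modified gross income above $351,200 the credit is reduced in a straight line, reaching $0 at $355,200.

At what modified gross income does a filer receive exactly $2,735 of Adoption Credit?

$353,200

$2,735 is 2,735/5,470 of the full $5,470, so 2,735/5,470 of the $4,000 range has been used: income = $351,200 + $4,000 × 2,735/5,470 = $353,200.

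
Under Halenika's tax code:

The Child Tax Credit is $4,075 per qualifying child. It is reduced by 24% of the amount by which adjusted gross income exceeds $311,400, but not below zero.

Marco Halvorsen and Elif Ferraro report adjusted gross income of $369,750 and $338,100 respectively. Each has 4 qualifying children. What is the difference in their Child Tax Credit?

$7,596

Marco ($369,750): Child Tax Credit: base = 4 × $4,075 = $16,300. 24% of the $58,350 excess over $311,400 is $14,004; credit = $16,300 − $14,004 = $2,296.
Elif ($338,100): Child Tax Credit: base = 4 × $4,075 = $16,300. 24% of the $26,700 excess over $311,400 is $6,408; credit = $16,300 − $6,408 = $9,892.
Difference: |$2,296 − $9,892| = $7,596.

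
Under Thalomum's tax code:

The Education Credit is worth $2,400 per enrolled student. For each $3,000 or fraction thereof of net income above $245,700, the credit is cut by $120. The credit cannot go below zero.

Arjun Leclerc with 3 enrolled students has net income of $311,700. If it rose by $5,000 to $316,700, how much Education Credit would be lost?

At $311,700 — base = 3 × $2,400 = $7,200. income exceeds $245,700 by $66,000, which is 22 full-or-partial $3,000 increments; reduction = 22 × $120 = $2,640, leaving $4,560.
At $316,700 — base = 3 × $2,400 = $7,200. income exceeds $245,700 by $71,000, which is 24 full-or-partial $3,000 increments; reduction = 24 × $120 = $2,880, leaving $4,320.
Lost: $4,560 − $4,320 = $240.

$240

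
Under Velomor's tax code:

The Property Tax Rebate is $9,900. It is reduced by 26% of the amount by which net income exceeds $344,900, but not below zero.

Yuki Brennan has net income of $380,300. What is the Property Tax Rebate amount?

$696

Property Tax Rebate: 26% of the $35,400 excess over $344,900 is $9,204; credit = $9,900 − $9,204 = $696.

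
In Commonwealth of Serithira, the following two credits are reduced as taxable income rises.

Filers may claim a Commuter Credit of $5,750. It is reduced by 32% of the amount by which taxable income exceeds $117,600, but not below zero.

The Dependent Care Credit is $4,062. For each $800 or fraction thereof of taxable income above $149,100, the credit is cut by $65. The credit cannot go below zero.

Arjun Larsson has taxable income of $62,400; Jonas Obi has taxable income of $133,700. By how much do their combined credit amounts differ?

$5,152

Arjun ($62,400): Commuter Credit: $62,400 is at or below the $117,600 threshold, so the full $5,750 applies. Dependent Care Credit: $62,400 is at or below the $149,100 threshold, so the full $4,062 applies. total $5,750 + $4,062 = $9,812
Jonas ($133,700): Commuter Credit: 32% of the $16,100 excess over $117,600 is $5,152; credit = $5,750 − $5,152 = $598. Dependent Care Credit: $133,700 is at or below the $149,100 threshold, so the full $4,062 applies. total $598 + $4,062 = $4,660
Difference: |$9,812 − $4,660| = $5,152.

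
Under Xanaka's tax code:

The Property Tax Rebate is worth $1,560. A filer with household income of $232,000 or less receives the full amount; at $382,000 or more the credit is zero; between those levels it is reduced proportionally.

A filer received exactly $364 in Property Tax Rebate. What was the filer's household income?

$347,000

$364 is 364/1,560 of the full $1,560, so 1,196/1,560 of the $150,000 range has been used: income = $232,000 + $150,000 × 1,196/1,560 = $347,000.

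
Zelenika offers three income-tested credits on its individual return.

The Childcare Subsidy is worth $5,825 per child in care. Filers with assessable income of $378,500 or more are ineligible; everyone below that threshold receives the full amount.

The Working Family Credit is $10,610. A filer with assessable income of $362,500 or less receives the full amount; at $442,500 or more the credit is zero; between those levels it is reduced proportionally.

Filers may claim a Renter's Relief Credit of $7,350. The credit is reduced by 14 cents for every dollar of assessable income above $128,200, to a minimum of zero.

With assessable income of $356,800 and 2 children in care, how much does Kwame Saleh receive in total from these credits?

$22,260

Childcare Subsidy: base = 2 × $5,825 = $11,650. $356,800 is below the $378,500 cutoff, so the full $11,650 applies.
Working Family Credit: $356,800 is at or below the $362,500 threshold, so the full $10,610 applies.
Renter's Relief Credit: 14% of the $228,600 excess over $128,200 is $32,004 ≥ base, so the credit is $0.
Total: $11,650 + $10,610 + $0 = $22,260.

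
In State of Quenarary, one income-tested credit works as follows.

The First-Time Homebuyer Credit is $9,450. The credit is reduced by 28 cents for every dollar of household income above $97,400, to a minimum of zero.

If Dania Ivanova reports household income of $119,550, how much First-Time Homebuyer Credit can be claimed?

First-Time Homebuyer Credit: 28% of the $22,150 excess over $97,400 is $6,202; credit = $9,450 − $6,202 = $3,248.

$3,248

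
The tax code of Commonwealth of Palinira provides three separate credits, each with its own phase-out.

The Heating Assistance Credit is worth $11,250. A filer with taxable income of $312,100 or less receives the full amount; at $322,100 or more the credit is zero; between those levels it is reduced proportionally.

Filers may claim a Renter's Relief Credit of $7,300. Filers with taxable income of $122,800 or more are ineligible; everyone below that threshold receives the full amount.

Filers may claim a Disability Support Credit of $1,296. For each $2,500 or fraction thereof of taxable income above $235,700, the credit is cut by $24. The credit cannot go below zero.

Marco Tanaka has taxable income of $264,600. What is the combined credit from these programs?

$12,258

Heating Assistance Credit: $264,600 is at or below the $312,100 threshold, so the full $11,250 applies.
Renter's Relief Credit: $264,600 meets or exceeds the $122,800 cutoff, so the credit is $0.
Disability Support Credit: income exceeds $235,700 by $28,900, which is 12 full-or-partial $2,500 increments; reduction = 12 × $24 = $288, leaving $1,008.
Total: $11,250 + $0 + $1,008 = $12,258.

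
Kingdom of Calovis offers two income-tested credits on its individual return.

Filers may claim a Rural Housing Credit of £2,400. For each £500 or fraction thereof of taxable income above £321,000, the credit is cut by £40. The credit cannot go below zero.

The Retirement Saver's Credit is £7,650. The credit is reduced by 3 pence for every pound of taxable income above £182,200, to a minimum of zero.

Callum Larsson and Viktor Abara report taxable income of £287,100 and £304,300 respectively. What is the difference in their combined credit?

£516

Callum (£287,100): Rural Housing Credit: £287,100 is at or below the £321,000 threshold, so the full £2,400 applies. Retirement Saver's Credit: 3% of the £104,900 excess over £182,200 is £3,147; credit = £7,650 − £3,147 = £4,503. total £2,400 + £4,503 = £6,903
Viktor (£304,300): Rural Housing Credit: £304,300 is at or below the £321,000 threshold, so the full £2,400 applies. Retirement Saver's Credit: 3% of the £122,100 excess over £182,200 is £3,663; credit = £7,650 − £3,663 = £3,987. total £2,400 + £3,987 = £6,387
Difference: |£6,903 − £6,387| = £516.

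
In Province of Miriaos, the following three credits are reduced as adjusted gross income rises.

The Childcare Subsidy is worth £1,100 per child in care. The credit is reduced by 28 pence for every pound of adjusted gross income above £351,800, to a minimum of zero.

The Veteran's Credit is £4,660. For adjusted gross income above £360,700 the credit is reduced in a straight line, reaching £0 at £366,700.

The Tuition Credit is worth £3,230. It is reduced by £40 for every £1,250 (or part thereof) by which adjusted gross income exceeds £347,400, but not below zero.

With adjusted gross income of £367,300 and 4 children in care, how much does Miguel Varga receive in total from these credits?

Childcare Subsidy: base = 4 × £1,100 = £4,400. 28% of the £15,500 excess over £351,800 is £4,340; credit = £4,400 − £4,340 = £60.
Veteran's Credit: £367,300 is at or above £366,700, so the credit is £0.
Tuition Credit: income exceeds £347,400 by £19,900, which is 16 full-or-partial £1,250 increments; reduction = 16 × £40 = £640, leaving £2,590.
Total: £60 + £0 + £2,590 = £2,650.

£2,650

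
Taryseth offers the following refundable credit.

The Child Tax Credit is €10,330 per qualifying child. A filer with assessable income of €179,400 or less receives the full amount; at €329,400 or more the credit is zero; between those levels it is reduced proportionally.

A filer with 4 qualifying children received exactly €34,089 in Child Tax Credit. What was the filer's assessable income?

Full credit = 4 × €10,330 = €41,320.
€34,089 is 34,089/41,320 of the full €41,320, so 7,231/41,320 of the €150,000 range has been used: income = €179,400 + €150,000 × 7,231/41,320 = €205,650.

€205,650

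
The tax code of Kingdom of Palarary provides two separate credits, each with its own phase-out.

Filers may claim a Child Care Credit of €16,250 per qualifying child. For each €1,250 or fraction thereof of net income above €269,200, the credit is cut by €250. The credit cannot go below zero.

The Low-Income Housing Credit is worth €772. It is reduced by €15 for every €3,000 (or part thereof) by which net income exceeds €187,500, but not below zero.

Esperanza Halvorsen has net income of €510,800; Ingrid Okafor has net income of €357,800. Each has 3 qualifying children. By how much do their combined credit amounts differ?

€30,750

Esperanza (€510,800): Child Care Credit: base = 3 × €16,250 = €48,750. income exceeds €269,200 by €241,600, which is 194 full-or-partial €1,250 increments; reduction = 194 × €250 = €48,500, leaving €250. Low-Income Housing Credit: income exceeds €187,500 by €323,300 → 108 increments × €15 = €1,620 ≥ base, so the credit is €0. total €250 + €0 = €250
Ingrid (€357,800): Child Care Credit: base = 3 × €16,250 = €48,750. income exceeds €269,200 by €88,600, which is 71 full-or-partial €1,250 increments; reduction = 71 × €250 = €17,750, leaving €31,000. Low-Income Housing Credit: income exceeds €187,500 by €170,300 → 57 increments × €15 = €855 ≥ base, so the credit is €0. total €31,000 + €0 = €31,000
Difference: |€250 − €31,000| = €30,750.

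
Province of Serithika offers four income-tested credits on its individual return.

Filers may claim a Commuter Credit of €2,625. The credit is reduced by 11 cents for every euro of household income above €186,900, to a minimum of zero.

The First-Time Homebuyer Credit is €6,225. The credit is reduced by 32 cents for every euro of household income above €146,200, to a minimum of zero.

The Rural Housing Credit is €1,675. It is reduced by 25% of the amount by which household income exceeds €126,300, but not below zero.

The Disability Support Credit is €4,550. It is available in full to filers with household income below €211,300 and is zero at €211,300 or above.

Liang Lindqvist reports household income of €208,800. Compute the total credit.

Commuter Credit: 11% of the €21,900 excess over €186,900 is €2,409; credit = €2,625 − €2,409 = €216.
First-Time Homebuyer Credit: 32% of the €62,600 excess over €146,200 is €20,032 ≥ base, so the credit is €0.
Rural Housing Credit: 25% of the €82,500 excess over €126,300 is €20,625 ≥ base, so the credit is €0.
Disability Support Credit: €208,800 is below the €211,300 cutoff, so the full €4,550 applies.
Total: €216 + €0 + €0 + €4,550 = €4,766.

€4,766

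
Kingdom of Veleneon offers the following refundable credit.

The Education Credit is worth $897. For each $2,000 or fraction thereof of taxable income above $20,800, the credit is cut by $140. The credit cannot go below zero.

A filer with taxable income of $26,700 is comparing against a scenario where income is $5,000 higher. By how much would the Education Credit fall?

$420

At $26,700 — income exceeds $20,800 by $5,900, which is 3 full-or-partial $2,000 increments; reduction = 3 × $140 = $420, leaving $477.
At $31,700 — income exceeds $20,800 by $10,900, which is 6 full-or-partial $2,000 increments; reduction = 6 × $140 = $840, leaving $57.
Lost: $477 − $57 = $420.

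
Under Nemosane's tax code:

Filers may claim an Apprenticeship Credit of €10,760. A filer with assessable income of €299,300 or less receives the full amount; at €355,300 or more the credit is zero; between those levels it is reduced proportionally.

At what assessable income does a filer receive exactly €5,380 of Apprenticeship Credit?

€327,300

€5,380 is 5,380/10,760 of the full €10,760, so 5,380/10,760 of the €56,000 range has been used: income = €299,300 + €56,000 × 5,380/10,760 = €327,300.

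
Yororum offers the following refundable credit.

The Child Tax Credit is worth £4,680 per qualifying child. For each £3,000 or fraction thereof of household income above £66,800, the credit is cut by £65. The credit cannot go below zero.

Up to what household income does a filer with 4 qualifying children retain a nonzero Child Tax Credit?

Full credit = 4 × £4,680 = £18,720.
After 287 increments the reduction is 287 × £65 = £18,655, leaving £65; one more increment wipes it out. Increment 287 ends at excess 287 × £3,000 = £861,000, so the highest qualifying income is £66,800 + £861,000 = £927,800.

£927,800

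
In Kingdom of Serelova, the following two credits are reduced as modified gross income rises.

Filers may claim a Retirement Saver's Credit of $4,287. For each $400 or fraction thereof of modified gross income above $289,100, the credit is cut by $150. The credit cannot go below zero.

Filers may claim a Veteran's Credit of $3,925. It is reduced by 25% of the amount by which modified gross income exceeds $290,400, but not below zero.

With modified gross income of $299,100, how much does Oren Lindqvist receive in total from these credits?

Retirement Saver's Credit: income exceeds $289,100 by $10,000, which is 25 full-or-partial $400 increments; reduction = 25 × $150 = $3,750, leaving $537.
Veteran's Credit: 25% of the $8,700 excess over $290,400 is $2,175; credit = $3,925 − $2,175 = $1,750.
Total: $537 + $1,750 = $2,287.

$2,287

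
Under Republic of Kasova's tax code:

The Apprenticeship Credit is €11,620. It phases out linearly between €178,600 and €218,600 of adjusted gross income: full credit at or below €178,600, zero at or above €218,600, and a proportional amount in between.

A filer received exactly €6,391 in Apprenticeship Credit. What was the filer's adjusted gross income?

€196,600

€6,391 is 6,391/11,620 of the full €11,620, so 5,229/11,620 of the €40,000 range has been used: income = €178,600 + €40,000 × 5,229/11,620 = €196,600.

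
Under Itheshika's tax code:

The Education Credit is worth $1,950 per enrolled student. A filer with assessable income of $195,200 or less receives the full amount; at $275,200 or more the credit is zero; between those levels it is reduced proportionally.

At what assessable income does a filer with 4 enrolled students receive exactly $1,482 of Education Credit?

Full credit = 4 × $1,950 = $7,800.
$1,482 is 1,482/7,800 of the full $7,800, so 6,318/7,800 of the $80,000 range has been used: income = $195,200 + $80,000 × 6,318/7,800 = $260,000.

$260,000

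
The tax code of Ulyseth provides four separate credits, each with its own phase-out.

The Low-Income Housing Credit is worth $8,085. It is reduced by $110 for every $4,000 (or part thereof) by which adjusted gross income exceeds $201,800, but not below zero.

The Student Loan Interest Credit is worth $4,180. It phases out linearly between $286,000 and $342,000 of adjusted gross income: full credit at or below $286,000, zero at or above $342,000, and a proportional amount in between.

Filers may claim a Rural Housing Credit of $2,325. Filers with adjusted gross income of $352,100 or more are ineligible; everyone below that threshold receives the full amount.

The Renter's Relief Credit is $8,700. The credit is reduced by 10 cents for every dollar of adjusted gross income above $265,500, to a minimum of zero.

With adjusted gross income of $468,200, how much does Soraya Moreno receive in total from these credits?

$715

Low-Income Housing Credit: income exceeds $201,800 by $266,400, which is 67 full-or-partial $4,000 increments; reduction = 67 × $110 = $7,370, leaving $715.
Student Loan Interest Credit: $468,200 is at or above $342,000, so the credit is $0.
Rural Housing Credit: $468,200 meets or exceeds the $352,100 cutoff, so the credit is $0.
Renter's Relief Credit: 10% of the $202,700 excess over $265,500 is $20,270 ≥ base, so the credit is $0.
Total: $715 + $0 + $0 + $0 = $715.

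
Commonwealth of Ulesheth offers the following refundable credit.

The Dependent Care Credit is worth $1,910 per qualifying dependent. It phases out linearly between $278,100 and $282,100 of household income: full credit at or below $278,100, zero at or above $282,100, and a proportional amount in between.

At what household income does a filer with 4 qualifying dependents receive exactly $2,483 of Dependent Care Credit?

Full credit = 4 × $1,910 = $7,640.
$2,483 is 2,483/7,640 of the full $7,640, so 5,157/7,640 of the $4,000 range has been used: income = $278,100 + $4,000 × 5,157/7,640 = $280,800.

$280,800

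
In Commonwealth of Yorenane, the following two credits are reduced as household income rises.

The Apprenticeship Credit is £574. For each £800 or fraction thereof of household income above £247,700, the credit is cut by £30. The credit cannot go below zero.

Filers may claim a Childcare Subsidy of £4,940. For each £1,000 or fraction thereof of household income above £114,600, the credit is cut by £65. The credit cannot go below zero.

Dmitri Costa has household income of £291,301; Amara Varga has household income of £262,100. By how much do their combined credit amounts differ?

£34

Dmitri (£291,301): Apprenticeship Credit: income exceeds £247,700 by £43,601 → 55 increments × £30 = £1,650 ≥ base, so the credit is £0. Childcare Subsidy: income exceeds £114,600 by £176,701 → 177 increments × £65 = £11,505 ≥ base, so the credit is £0. total £0 + £0 = £0
Amara (£262,100): Apprenticeship Credit: income exceeds £247,700 by £14,400, which is 18 full-or-partial £800 increments; reduction = 18 × £30 = £540, leaving £34. Childcare Subsidy: income exceeds £114,600 by £147,500 → 148 increments × £65 = £9,620 ≥ base, so the credit is £0. total £34 + £0 = £34
Difference: |£0 − £34| = £34.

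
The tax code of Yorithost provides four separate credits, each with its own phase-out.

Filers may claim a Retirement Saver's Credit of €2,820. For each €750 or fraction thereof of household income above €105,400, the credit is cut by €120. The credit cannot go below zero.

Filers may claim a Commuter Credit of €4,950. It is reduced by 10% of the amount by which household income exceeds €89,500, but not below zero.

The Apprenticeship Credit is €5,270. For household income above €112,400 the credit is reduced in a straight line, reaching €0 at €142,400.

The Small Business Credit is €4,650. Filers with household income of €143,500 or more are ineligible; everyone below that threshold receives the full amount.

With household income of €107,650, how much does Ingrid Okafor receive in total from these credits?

Retirement Saver's Credit: income exceeds €105,400 by €2,250, which is 3 full-or-partial €750 increments; reduction = 3 × €120 = €360, leaving €2,460.
Commuter Credit: 10% of the €18,150 excess over €89,500 is €1,815; credit = €4,950 − €1,815 = €3,135.
Apprenticeship Credit: €107,650 is at or below the €112,400 threshold, so the full €5,270 applies.
Small Business Credit: €107,650 is below the €143,500 cutoff, so the full €4,650 applies.
Total: €2,460 + €3,135 + €5,270 + €4,650 = €15,515.

€15,515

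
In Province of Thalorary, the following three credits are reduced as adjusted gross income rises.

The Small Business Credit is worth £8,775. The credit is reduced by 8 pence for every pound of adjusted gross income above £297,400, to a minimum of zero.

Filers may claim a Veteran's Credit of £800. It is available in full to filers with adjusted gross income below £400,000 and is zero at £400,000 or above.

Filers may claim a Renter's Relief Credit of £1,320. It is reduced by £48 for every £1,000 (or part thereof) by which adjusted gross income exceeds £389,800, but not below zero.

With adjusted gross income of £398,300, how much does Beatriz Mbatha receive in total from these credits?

Small Business Credit: 8% of the £100,900 excess over £297,400 is £8,072; credit = £8,775 − £8,072 = £703.
Veteran's Credit: £398,300 is below the £400,000 cutoff, so the full £800 applies.
Renter's Relief Credit: income exceeds £389,800 by £8,500, which is 9 full-or-partial £1,000 increments; reduction = 9 × £48 = £432, leaving £888.
Total: £703 + £800 + £888 = £2,391.

£2,391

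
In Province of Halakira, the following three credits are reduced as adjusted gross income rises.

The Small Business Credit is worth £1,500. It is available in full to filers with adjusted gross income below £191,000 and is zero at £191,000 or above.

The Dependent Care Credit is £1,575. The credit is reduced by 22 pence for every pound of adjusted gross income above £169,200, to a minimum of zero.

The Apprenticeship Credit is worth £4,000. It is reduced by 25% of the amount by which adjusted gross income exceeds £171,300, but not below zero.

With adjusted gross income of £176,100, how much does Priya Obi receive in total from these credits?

Small Business Credit: £176,100 is below the £191,000 cutoff, so the full £1,500 applies.
Dependent Care Credit: 22% of the £6,900 excess over £169,200 is £1,518; credit = £1,575 − £1,518 = £57.
Apprenticeship Credit: 25% of the £4,800 excess over £171,300 is £1,200; credit = £4,000 − £1,200 = £2,800.
Total: £1,500 + £57 + £2,800 = £4,357.

£4,357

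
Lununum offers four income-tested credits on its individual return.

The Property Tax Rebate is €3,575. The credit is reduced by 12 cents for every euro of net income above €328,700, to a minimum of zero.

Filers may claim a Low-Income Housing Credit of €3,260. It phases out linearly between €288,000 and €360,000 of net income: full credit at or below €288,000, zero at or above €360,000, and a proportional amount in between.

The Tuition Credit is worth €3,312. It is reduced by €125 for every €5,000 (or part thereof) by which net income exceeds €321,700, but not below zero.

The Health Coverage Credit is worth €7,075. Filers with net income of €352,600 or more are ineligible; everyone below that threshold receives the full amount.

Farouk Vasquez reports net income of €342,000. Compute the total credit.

€12,556

Property Tax Rebate: 12% of the €13,300 excess over €328,700 is €1,596; credit = €3,575 − €1,596 = €1,979.
Low-Income Housing Credit: €342,000 is €54,000 into a €72,000 phase-out range, leaving 18,000/72,000 of the credit: €3,260 × 18,000/72,000 = €815.
Tuition Credit: income exceeds €321,700 by €20,300, which is 5 full-or-partial €5,000 increments; reduction = 5 × €125 = €625, leaving €2,687.
Health Coverage Credit: €342,000 is below the €352,600 cutoff, so the full €7,075 applies.
Total: €1,979 + €815 + €2,687 + €7,075 = €12,556.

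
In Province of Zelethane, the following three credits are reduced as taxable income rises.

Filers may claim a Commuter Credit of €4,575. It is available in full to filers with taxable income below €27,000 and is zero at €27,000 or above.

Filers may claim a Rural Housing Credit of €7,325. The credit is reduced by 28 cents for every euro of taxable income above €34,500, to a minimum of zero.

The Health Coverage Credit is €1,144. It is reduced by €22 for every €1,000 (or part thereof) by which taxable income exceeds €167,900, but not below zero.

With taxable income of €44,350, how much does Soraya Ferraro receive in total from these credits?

Commuter Credit: €44,350 meets or exceeds the €27,000 cutoff, so the credit is €0.
Rural Housing Credit: 28% of the €9,850 excess over €34,500 is €2,758; credit = €7,325 − €2,758 = €4,567.
Health Coverage Credit: €44,350 is at or below the €167,900 threshold, so the full €1,144 applies.
Total: €0 + €4,567 + €1,144 = €5,711.

€5,711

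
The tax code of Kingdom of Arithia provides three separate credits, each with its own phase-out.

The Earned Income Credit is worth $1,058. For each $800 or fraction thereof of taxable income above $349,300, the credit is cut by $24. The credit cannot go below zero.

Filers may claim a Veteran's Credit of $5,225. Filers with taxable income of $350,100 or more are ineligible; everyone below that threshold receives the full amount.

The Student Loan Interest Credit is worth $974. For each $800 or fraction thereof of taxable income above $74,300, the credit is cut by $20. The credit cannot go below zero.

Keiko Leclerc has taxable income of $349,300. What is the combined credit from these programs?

$6,283

Earned Income Credit: $349,300 is at or below the $349,300 threshold, so the full $1,058 applies.
Veteran's Credit: $349,300 is below the $350,100 cutoff, so the full $5,225 applies.
Student Loan Interest Credit: income exceeds $74,300 by $275,000 → 344 increments × $20 = $6,880 ≥ base, so the credit is $0.
Total: $1,058 + $5,225 + $0 = $6,283.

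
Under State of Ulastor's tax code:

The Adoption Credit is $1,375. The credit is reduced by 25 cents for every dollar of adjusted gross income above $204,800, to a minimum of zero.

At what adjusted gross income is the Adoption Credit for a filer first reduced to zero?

The credit falls by 25% of each dollar above $204,800, so it reaches zero when the excess is $1,375 / 25% = $5,500: income = $204,800 + $5,500 = $210,300.

$210,300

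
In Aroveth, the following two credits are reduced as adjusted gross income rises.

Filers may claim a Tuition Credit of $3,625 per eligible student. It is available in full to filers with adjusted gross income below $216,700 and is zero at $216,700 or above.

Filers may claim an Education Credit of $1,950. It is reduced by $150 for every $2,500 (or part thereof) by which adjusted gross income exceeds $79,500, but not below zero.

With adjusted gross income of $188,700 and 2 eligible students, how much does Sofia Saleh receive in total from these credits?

$7,250

Tuition Credit: base = 2 × $3,625 = $7,250. $188,700 is below the $216,700 cutoff, so the full $7,250 applies.
Education Credit: income exceeds $79,500 by $109,200 → 44 increments × $150 = $6,600 ≥ base, so the credit is $0.
Total: $7,250 + $0 = $7,250.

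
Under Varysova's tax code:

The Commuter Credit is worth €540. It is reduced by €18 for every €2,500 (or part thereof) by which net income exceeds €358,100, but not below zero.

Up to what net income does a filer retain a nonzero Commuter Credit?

After 29 increments the reduction is 29 × €18 = €522, leaving €18; one more increment wipes it out. Increment 29 ends at excess 29 × €2,500 = €72,500, so the highest qualifying income is €358,100 + €72,500 = €430,600.

€430,600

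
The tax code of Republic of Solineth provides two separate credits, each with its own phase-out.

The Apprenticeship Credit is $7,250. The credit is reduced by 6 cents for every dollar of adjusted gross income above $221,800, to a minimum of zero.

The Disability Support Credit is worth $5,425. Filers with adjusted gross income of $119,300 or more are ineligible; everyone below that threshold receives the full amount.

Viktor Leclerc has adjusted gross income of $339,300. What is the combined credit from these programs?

$200

Apprenticeship Credit: 6% of the $117,500 excess over $221,800 is $7,050; credit = $7,250 − $7,050 = $200.
Disability Support Credit: $339,300 meets or exceeds the $119,300 cutoff, so the credit is $0.
Total: $200 + $0 = $200.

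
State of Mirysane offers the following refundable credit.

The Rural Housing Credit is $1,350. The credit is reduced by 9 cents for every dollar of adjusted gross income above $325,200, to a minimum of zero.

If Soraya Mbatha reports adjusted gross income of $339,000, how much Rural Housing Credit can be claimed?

$108

Rural Housing Credit: 9% of the $13,800 excess over $325,200 is $1,242; credit = $1,350 − $1,242 = $108.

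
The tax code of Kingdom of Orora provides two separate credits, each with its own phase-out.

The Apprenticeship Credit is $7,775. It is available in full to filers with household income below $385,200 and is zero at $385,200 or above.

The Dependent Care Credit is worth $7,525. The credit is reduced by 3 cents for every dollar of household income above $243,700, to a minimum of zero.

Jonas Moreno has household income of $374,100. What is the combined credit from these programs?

Apprenticeship Credit: $374,100 is below the $385,200 cutoff, so the full $7,775 applies.
Dependent Care Credit: 3% of the $130,400 excess over $243,700 is $3,912; credit = $7,525 − $3,912 = $3,613.
Total: $7,775 + $3,613 = $11,388.

$11,388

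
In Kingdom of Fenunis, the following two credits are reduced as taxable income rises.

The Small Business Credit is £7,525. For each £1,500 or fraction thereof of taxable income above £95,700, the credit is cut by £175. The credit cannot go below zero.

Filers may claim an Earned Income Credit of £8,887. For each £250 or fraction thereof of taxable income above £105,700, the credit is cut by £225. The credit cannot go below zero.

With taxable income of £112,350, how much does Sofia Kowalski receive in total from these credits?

£8,237

Small Business Credit: income exceeds £95,700 by £16,650, which is 12 full-or-partial £1,500 increments; reduction = 12 × £175 = £2,100, leaving £5,425.
Earned Income Credit: income exceeds £105,700 by £6,650, which is 27 full-or-partial £250 increments; reduction = 27 × £225 = £6,075, leaving £2,812.
Total: £5,425 + £2,812 = £8,237.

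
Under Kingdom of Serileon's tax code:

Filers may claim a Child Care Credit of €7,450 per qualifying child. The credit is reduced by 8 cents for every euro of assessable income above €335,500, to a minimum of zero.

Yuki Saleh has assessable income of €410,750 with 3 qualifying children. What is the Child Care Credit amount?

€16,330

Child Care Credit: base = 3 × €7,450 = €22,350. 8% of the €75,250 excess over €335,500 is €6,020; credit = €22,350 − €6,020 = €16,330.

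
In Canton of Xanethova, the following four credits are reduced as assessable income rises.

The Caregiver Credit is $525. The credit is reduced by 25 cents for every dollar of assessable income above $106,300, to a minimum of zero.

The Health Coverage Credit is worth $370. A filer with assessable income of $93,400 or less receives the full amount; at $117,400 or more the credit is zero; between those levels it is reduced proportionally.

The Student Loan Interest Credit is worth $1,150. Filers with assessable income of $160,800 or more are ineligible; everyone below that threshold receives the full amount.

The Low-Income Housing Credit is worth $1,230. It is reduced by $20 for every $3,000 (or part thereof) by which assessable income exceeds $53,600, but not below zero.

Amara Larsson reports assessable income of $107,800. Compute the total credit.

Caregiver Credit: 25% of the $1,500 excess over $106,300 is $375; credit = $525 − $375 = $150.
Health Coverage Credit: $107,800 is $14,400 into a $24,000 phase-out range, leaving 9,600/24,000 of the credit: $370 × 9,600/24,000 = $148.
Student Loan Interest Credit: $107,800 is below the $160,800 cutoff, so the full $1,150 applies.
Low-Income Housing Credit: income exceeds $53,600 by $54,200, which is 19 full-or-partial $3,000 increments; reduction = 19 × $20 = $380, leaving $850.
Total: $150 + $148 + $1,150 + $850 = $2,298.

$2,298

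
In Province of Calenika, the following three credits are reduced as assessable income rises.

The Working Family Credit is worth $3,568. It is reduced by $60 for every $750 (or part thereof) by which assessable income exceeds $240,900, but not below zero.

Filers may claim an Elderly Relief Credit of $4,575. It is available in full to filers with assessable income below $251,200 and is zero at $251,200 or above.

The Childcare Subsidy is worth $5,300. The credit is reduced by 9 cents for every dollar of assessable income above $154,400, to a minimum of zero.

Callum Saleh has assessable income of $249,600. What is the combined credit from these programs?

$7,423

Working Family Credit: income exceeds $240,900 by $8,700, which is 12 full-or-partial $750 increments; reduction = 12 × $60 = $720, leaving $2,848.
Elderly Relief Credit: $249,600 is below the $251,200 cutoff, so the full $4,575 applies.
Childcare Subsidy: 9% of the $95,200 excess over $154,400 is $8,568 ≥ base, so the credit is $0.
Total: $2,848 + $4,575 + $0 = $7,423.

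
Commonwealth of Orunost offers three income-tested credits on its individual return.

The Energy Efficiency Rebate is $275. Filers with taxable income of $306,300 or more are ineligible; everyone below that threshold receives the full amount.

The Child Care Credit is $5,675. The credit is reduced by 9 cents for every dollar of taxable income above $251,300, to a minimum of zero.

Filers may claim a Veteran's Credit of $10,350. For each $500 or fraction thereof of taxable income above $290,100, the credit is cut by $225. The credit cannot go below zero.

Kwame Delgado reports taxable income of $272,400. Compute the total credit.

$14,401

Energy Efficiency Rebate: $272,400 is below the $306,300 cutoff, so the full $275 applies.
Child Care Credit: 9% of the $21,100 excess over $251,300 is $1,899; credit = $5,675 − $1,899 = $3,776.
Veteran's Credit: $272,400 is at or below the $290,100 threshold, so the full $10,350 applies.
Total: $275 + $3,776 + $10,350 = $14,401.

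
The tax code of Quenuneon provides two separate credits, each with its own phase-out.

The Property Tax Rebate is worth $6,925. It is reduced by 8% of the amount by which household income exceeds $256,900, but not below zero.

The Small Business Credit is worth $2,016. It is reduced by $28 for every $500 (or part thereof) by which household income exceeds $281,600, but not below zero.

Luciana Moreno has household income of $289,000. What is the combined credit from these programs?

Property Tax Rebate: 8% of the $32,100 excess over $256,900 is $2,568; credit = $6,925 − $2,568 = $4,357.
Small Business Credit: income exceeds $281,600 by $7,400, which is 15 full-or-partial $500 increments; reduction = 15 × $28 = $420, leaving $1,596.
Total: $4,357 + $1,596 = $5,953.

$5,953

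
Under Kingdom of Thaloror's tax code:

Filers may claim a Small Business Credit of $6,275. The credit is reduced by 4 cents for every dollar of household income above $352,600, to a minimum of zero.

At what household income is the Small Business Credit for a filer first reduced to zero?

$509,475

The credit falls by 4% of each dollar above $352,600, so it reaches zero when the excess is $6,275 / 4% = $156,875: income = $352,600 + $156,875 = $509,475.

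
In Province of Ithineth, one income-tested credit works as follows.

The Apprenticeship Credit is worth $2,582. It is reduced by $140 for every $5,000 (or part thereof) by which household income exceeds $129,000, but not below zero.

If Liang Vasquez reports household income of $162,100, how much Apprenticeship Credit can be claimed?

Apprenticeship Credit: income exceeds $129,000 by $33,100, which is 7 full-or-partial $5,000 increments; reduction = 7 × $140 = $980, leaving $1,602.

$1,602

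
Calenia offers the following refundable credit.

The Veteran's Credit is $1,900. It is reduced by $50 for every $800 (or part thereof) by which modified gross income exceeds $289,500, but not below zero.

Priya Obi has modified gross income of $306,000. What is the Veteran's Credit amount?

Veteran's Credit: income exceeds $289,500 by $16,500, which is 21 full-or-partial $800 increments; reduction = 21 × $50 = $1,050, leaving $850.

$850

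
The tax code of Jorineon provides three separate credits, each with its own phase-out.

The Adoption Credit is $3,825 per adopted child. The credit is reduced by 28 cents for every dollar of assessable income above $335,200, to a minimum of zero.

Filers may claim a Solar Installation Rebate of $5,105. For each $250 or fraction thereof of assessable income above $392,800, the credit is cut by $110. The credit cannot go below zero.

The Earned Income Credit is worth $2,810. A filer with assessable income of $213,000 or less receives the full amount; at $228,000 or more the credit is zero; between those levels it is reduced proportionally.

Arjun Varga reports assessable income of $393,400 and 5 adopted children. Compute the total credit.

Adoption Credit: base = 5 × $3,825 = $19,125. 28% of the $58,200 excess over $335,200 is $16,296; credit = $19,125 − $16,296 = $2,829.
Solar Installation Rebate: income exceeds $392,800 by $600, which is 3 full-or-partial $250 increments; reduction = 3 × $110 = $330, leaving $4,775.
Earned Income Credit: $393,400 is at or above $228,000, so the credit is $0.
Total: $2,829 + $4,775 + $0 = $7,604.

$7,604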